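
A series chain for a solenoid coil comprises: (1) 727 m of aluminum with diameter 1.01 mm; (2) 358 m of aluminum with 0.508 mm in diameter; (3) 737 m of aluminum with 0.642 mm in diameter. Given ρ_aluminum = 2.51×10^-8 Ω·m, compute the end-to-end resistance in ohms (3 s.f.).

Seg 1: A = π(d/2)² = π(5.0500e-04 m)² = 8.012e-07 m²
R_1 = (2.51×10^-8)(727)/(8.012e-07) = 22.78 Ω
Seg 2: A = π(d/2)² = π(2.5400e-04 m)² = 2.027e-07 m²
R_2 = (2.51×10^-8)(358)/(2.027e-07) = 44.33 Ω
Seg 3: A = π(d/2)² = π(3.2100e-04 m)² = 3.237e-07 m²
R_3 = (2.51×10^-8)(737)/(3.237e-07) = 57.15 Ω
R_total = R_1 + R_2 + R_3 = 124 Ω

124 Ω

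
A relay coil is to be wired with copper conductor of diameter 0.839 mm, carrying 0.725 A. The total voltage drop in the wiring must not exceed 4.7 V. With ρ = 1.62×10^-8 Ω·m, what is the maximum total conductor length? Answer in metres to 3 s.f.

221 m

A = π(d/2)² = π(4.1950e-04 m)² = 5.529e-07 m²
L_max = V_max·A/(1·ρI) = (4.7)(5.529e-07)/(1.62×10^-8×0.725) = 221 m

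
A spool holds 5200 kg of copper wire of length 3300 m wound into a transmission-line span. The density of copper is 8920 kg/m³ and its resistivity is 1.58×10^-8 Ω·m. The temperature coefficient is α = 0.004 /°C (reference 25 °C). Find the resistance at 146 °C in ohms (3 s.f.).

0.438 Ω

A = m/(density·L) = 5200/(8920×3300) = 1.7665e-04 m²
R = ρL/A = (1.58×10^-8)(3300)/(1.7665e-04) = 0.2952 Ω
R(146 °C) = 0.2952 × (1 + 0.004×121) = 0.438 Ω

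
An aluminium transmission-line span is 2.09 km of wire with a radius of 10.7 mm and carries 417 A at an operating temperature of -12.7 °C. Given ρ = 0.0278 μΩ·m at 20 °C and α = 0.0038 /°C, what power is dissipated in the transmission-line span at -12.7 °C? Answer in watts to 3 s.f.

24600 W

ρ = 0.0278 μΩ·m = 2.78×10^-8 Ω·m
A = πr² = π(1.0700e-02 m)² = 3.597e-04 m²
R₍20₎ = ρL/A = (2.78×10^-8)(2090)/(3.597e-04) = 0.1615 Ω
R₍-12.7₎ = R₍20₎(1 + αΔT) = 0.1615 × (1 + 0.0038×-32.7) = 0.1415 Ω
P = I²R = (417)² × 0.1415 = 24600 W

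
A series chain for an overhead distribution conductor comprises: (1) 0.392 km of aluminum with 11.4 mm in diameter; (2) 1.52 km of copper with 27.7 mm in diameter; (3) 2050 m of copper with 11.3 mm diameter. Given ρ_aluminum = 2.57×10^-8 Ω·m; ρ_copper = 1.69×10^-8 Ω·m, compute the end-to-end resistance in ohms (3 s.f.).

Seg 1: A = π(d/2)² = π(5.7000e-03 m)² = 1.021e-04 m²
R_1 = (2.57×10^-8)(392)/(1.021e-04) = 0.0987 Ω
Seg 2: A = π(d/2)² = π(1.3850e-02 m)² = 6.026e-04 m²
R_2 = (1.69×10^-8)(1520)/(6.026e-04) = 0.04263 Ω
Seg 3: A = π(d/2)² = π(5.6500e-03 m)² = 1.003e-04 m²
R_3 = (1.69×10^-8)(2050)/(1.003e-04) = 0.3455 Ω
R_total = R_1 + R_2 + R_3 = 0.487 Ω

0.487 Ω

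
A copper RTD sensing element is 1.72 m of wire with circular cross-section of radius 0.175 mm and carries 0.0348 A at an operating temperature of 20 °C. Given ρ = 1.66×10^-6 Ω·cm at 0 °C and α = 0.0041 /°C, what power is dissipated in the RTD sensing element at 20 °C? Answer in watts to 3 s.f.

ρ = 1.66×10^-6 Ω·cm = 1.66×10^-8 Ω·m
A = πr² = π(1.7500e-04 m)² = 9.621e-08 m²
R₍0₎ = ρL/A = (1.66×10^-8)(1.72)/(9.621e-08) = 0.2968 Ω
R₍20₎ = R₍0₎(1 + αΔT) = 0.2968 × (1 + 0.0041×20) = 0.3211 Ω
P = I²R = (0.0348)² × 0.3211 = 3.89×10^-4 W

3.89×10^-4 W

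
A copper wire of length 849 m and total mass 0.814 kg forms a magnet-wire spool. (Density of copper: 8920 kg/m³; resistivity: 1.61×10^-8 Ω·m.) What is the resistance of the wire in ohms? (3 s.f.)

127 Ω

A = m/(density·L) = 0.814/(8920×849) = 1.0749e-07 m²
R = ρL/A = (1.61×10^-8)(849)/(1.0749e-07) = 127 Ω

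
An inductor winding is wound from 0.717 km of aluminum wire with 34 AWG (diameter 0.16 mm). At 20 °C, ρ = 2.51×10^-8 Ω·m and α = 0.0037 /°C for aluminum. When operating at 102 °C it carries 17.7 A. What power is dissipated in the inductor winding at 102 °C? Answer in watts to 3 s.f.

3.65×10^5 W

A = π(0.16/2 mm)² = π(8.0000e-05 m)² = 2.011e-08 m²
R₍20₎ = ρL/A = (2.51×10^-8)(717)/(2.011e-08) = 895.1 Ω
R₍102₎ = R₍20₎(1 + αΔT) = 895.1 × (1 + 0.0037×82) = 1167 Ω
P = I²R = (17.7)² × 1167 = 3.65×10^5 W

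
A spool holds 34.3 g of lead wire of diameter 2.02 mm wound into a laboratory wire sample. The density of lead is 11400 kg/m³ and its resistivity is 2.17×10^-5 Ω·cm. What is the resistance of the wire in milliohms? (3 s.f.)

63.6 mΩ

ρ = 2.17×10^-5 Ω·cm = 2.17×10^-7 Ω·m
A = π(d/2)² = π(1.0100e-03 m)² = 3.2047e-06 m²
L = m/(density·A) = 0.0343/(11400×3.2047e-06) = 0.9389 m
R = ρL/A = (2.17×10^-7)(0.9389)/(3.2047e-06) = 63.6 mΩ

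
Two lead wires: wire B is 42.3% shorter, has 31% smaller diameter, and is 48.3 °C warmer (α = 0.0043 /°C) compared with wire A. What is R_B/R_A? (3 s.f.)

R ∝ ρL/d² with ρ ∝ (1+αΔT), so R_B/R_A = (1 − 42.3/100) × (1 − 31/100)⁻² × (1 + 0.0043×48.3)
= 0.577 × 2.1 × 1.208 = 1.46

1.46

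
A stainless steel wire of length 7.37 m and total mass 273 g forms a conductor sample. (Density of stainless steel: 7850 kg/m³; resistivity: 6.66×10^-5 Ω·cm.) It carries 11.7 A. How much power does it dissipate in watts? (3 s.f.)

ρ = 6.66×10^-5 Ω·cm = 6.66×10^-7 Ω·m
A = m/(density·L) = 0.273/(7850×7.37) = 4.7187e-06 m²
R = ρL/A = (6.66×10^-7)(7.37)/(4.7187e-06) = 1.04 Ω
P = I²R = (11.7)² × 1.04 = 142 W

142 W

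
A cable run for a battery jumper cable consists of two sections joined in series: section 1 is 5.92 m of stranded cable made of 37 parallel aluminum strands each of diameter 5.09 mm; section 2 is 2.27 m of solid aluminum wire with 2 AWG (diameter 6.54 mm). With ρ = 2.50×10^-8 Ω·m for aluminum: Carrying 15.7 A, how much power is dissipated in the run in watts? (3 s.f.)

Section 1: A_strand = π(2.5450e-03)² = 2.035e-05 m²; R₁ = ρL/(N·A_s) = (2.50×10^-8)(5.92)/(37×2.035e-05) = 1.966×10^-4 Ω
Section 2: A = π(6.54/2 mm)² = π(3.2700e-03 m)² = 3.359e-05 m²
R₂ = (2.50×10^-8)(2.27)/(3.359e-05) = 0.001689 Ω
R = R₁ + R₂ = 0.001886 Ω
P = I²R = (15.7)² × 0.001886 = 0.465 W

0.465 W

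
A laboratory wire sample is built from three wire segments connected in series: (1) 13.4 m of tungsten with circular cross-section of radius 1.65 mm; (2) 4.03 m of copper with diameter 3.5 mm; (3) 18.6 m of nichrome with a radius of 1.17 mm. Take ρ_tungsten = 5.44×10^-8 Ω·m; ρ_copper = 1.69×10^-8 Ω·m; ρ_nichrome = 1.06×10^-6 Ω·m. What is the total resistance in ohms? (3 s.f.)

Seg 1: A = πr² = π(1.6500e-03 m)² = 8.553e-06 m²
R_1 = (5.44×10^-8)(13.4)/(8.553e-06) = 0.08523 Ω
Seg 2: A = π(d/2)² = π(1.7500e-03 m)² = 9.621e-06 m²
R_2 = (1.69×10^-8)(4.03)/(9.621e-06) = 0.007079 Ω
Seg 3: A = πr² = π(1.1700e-03 m)² = 4.301e-06 m²
R_3 = (1.06×10^-6)(18.6)/(4.301e-06) = 4.585 Ω
R_total = R_1 + R_2 + R_3 = 4.68 Ω

4.68 Ω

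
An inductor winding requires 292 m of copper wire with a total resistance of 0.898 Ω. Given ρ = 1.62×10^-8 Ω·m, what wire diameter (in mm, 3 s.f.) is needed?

A = ρL/R = (1.62×10^-8)(292)/(0.898) = 5.268e-06 m²
d = 2√(A/π) = 2.590e-03 m = 2.59 mm

2.59 mm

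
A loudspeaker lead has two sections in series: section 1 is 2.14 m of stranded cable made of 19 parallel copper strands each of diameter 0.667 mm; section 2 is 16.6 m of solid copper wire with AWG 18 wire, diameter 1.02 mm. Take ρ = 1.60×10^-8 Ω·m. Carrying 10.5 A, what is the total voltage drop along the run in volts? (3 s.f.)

Section 1: A_strand = π(3.3350e-04)² = 3.494e-07 m²; R₁ = ρL/(N·A_s) = (1.60×10^-8)(2.14)/(19×3.494e-07) = 0.005157 Ω
Section 2: A = π(1.02/2 mm)² = π(5.1000e-04 m)² = 8.171e-07 m²
R₂ = (1.60×10^-8)(16.6)/(8.171e-07) = 0.325 Ω
R = R₁ + R₂ = 0.3302 Ω
V = IR = 10.5 × 0.3302 = 3.47 V

3.47 V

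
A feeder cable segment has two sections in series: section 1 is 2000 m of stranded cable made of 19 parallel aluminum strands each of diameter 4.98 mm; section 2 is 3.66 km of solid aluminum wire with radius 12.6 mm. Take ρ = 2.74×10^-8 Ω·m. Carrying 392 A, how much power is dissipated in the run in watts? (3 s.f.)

Section 1: A_strand = π(2.4900e-03)² = 1.948e-05 m²; R₁ = ρL/(N·A_s) = (2.74×10^-8)(2000)/(19×1.948e-05) = 0.1481 Ω
Section 2: A = πr² = π(1.2600e-02 m)² = 4.988e-04 m²
R₂ = (2.74×10^-8)(3660)/(4.988e-04) = 0.2011 Ω
R = R₁ + R₂ = 0.3491 Ω
P = I²R = (392)² × 0.3491 = 53700 W

53700 W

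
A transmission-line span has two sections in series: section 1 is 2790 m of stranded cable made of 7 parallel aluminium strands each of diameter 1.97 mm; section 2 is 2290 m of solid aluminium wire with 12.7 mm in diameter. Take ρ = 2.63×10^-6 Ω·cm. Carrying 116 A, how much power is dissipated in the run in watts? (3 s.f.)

ρ = 2.63×10^-6 Ω·cm = 2.63×10^-8 Ω·m
Section 1: A_strand = π(9.8500e-04)² = 3.048e-06 m²; R₁ = ρL/(N·A_s) = (2.63×10^-8)(2790)/(7×3.048e-06) = 3.439 Ω
Section 2: A = π(d/2)² = π(6.3500e-03 m)² = 1.267e-04 m²
R₂ = (2.63×10^-8)(2290)/(1.267e-04) = 0.4754 Ω
R = R₁ + R₂ = 3.914 Ω
P = I²R = (116)² × 3.914 = 52700 W

52700 W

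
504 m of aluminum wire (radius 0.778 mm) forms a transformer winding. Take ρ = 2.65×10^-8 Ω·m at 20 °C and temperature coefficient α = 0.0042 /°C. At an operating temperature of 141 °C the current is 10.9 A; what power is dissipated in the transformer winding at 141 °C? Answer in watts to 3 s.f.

A = πr² = π(7.7800e-04 m)² = 1.902e-06 m²
R₍20₎ = ρL/A = (2.65×10^-8)(504)/(1.902e-06) = 7.024 Ω
R₍141₎ = R₍20₎(1 + αΔT) = 7.024 × (1 + 0.0042×121) = 10.59 Ω
P = I²R = (10.9)² × 10.59 = 1260 W

1260 W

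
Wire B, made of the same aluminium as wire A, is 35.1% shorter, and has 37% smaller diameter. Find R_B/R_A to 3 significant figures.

1.64

R ∝ L/d², so R_B/R_A = (1 − 35.1/100) × (1 − 37/100)⁻²
= 0.649 × 2.519 = 1.64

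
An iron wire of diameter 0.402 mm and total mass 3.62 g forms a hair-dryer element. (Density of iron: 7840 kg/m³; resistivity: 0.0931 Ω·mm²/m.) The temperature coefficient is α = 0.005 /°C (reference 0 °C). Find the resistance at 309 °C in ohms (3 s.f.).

6.79 Ω

ρ = 0.0931 Ω·mm²/m = 9.31×10^-8 Ω·m
A = π(d/2)² = π(2.0100e-04 m)² = 1.2692e-07 m²
L = m/(density·A) = 0.00362/(7840×1.2692e-07) = 3.638 m
R = ρL/A = (9.31×10^-8)(3.638)/(1.2692e-07) = 2.668 Ω
R(309 °C) = 2.668 × (1 + 0.005×309) = 6.79 Ω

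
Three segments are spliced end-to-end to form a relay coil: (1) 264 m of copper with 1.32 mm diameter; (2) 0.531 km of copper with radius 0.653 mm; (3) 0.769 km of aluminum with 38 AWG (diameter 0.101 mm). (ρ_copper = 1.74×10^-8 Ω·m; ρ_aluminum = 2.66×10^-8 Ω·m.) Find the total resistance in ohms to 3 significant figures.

Seg 1: A = π(d/2)² = π(6.6000e-04 m)² = 1.368e-06 m²
R_1 = (1.74×10^-8)(264)/(1.368e-06) = 3.357 Ω
Seg 2: A = πr² = π(6.5300e-04 m)² = 1.340e-06 m²
R_2 = (1.74×10^-8)(531)/(1.340e-06) = 6.897 Ω
Seg 3: A = π(0.101/2 mm)² = π(5.0500e-05 m)² = 8.012e-09 m²
R_3 = (2.66×10^-8)(769)/(8.012e-09) = 2553 Ω
R_total = R_1 + R_2 + R_3 = 2560 Ω

2560 Ω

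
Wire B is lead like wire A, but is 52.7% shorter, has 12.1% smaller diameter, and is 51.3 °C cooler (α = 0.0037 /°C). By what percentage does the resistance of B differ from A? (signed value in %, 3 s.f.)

R ∝ ρL/d² with ρ ∝ (1+αΔT), so R_B/R_A = (1 − 52.7/100) × (1 − 12.1/100)⁻² × (1 − 0.0037×51.3)
= 0.473 × 1.294 × 0.8102 = 0.496
(R_B − R_A)/R_A = 0.496 − 1 = -50.4%

-50.4%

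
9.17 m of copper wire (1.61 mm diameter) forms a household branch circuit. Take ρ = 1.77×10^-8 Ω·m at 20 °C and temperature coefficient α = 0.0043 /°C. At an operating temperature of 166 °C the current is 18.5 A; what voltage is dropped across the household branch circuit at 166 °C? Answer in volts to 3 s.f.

A = π(d/2)² = π(8.0500e-04 m)² = 2.036e-06 m²
R₍20₎ = ρL/A = (1.77×10^-8)(9.17)/(2.036e-06) = 0.07973 Ω
R₍166₎ = R₍20₎(1 + αΔT) = 0.07973 × (1 + 0.0043×146) = 0.1298 Ω
V = IR = 18.5 × 0.1298 = 2.40 V

2.40 V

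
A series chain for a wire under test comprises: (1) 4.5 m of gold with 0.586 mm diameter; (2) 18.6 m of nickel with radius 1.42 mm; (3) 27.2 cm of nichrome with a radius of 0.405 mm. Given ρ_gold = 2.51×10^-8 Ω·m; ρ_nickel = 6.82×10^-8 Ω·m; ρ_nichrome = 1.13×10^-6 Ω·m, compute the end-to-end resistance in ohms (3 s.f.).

Seg 1: A = π(d/2)² = π(2.9300e-04 m)² = 2.697e-07 m²
R_1 = (2.51×10^-8)(4.5)/(2.697e-07) = 0.4188 Ω
Seg 2: A = πr² = π(1.4200e-03 m)² = 6.335e-06 m²
R_2 = (6.82×10^-8)(18.6)/(6.335e-06) = 0.2002 Ω
Seg 3: A = πr² = π(4.0500e-04 m)² = 5.153e-07 m²
R_3 = (1.13×10^-6)(0.272)/(5.153e-07) = 0.5965 Ω
R_total = R_1 + R_2 + R_3 = 1.22 Ω

1.22 Ω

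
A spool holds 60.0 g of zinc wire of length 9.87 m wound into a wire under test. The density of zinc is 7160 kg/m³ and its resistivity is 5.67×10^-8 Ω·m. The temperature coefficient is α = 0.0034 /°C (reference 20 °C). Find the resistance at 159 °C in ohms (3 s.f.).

0.971 Ω

A = m/(density·L) = 0.06/(7160×9.87) = 8.4903e-07 m²
R = ρL/A = (5.67×10^-8)(9.87)/(8.4903e-07) = 0.6591 Ω
R(159 °C) = 0.6591 × (1 + 0.0034×139) = 0.971 Ω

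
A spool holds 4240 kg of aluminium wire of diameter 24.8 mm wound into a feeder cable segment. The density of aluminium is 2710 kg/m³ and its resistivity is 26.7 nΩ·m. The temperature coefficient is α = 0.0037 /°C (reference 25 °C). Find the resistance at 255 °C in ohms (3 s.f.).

ρ = 26.7 nΩ·m = 2.67×10^-8 Ω·m
A = π(d/2)² = π(1.2400e-02 m)² = 4.8305e-04 m²
L = m/(density·A) = 4240/(2710×4.8305e-04) = 3239 m
R = ρL/A = (2.67×10^-8)(3239)/(4.8305e-04) = 0.179 Ω
R(255 °C) = 0.179 × (1 + 0.0037×230) = 0.331 Ω

0.331 Ω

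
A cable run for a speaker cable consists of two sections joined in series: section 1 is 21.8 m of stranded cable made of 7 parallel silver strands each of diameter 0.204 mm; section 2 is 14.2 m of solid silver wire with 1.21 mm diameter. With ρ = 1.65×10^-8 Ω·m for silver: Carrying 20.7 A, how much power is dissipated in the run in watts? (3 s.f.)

761 W

Section 1: A_strand = π(1.0200e-04)² = 3.269e-08 m²; R₁ = ρL/(N·A_s) = (1.65×10^-8)(21.8)/(7×3.269e-08) = 1.572 Ω
Section 2: A = π(d/2)² = π(6.0500e-04 m)² = 1.150e-06 m²
R₂ = (1.65×10^-8)(14.2)/(1.150e-06) = 0.2038 Ω
R = R₁ + R₂ = 1.776 Ω
P = I²R = (20.7)² × 1.776 = 761 W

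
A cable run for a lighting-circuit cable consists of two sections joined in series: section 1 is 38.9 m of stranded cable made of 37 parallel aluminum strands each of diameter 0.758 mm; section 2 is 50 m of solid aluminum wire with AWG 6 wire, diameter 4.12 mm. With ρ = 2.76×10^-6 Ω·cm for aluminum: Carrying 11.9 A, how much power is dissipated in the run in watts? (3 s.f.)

ρ = 2.76×10^-6 Ω·cm = 2.76×10^-8 Ω·m
Section 1: A_strand = π(3.7900e-04)² = 4.513e-07 m²; R₁ = ρL/(N·A_s) = (2.76×10^-8)(38.9)/(37×4.513e-07) = 0.0643 Ω
Section 2: A = π(4.12/2 mm)² = π(2.0600e-03 m)² = 1.333e-05 m²
R₂ = (2.76×10^-8)(50)/(1.333e-05) = 0.1035 Ω
R = R₁ + R₂ = 0.1678 Ω
P = I²R = (11.9)² × 0.1678 = 23.8 W

23.8 W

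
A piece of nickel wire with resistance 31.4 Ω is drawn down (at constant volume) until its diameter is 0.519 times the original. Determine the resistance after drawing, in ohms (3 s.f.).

433 Ω

Volume constant ⇒ L' = L/r² with r = 0.519. R' = ρL'/A' = ρ(L/r²)/(πr²d₀²/4) = R/r⁴.
R' = 13.78 × 31.4 = 433 Ω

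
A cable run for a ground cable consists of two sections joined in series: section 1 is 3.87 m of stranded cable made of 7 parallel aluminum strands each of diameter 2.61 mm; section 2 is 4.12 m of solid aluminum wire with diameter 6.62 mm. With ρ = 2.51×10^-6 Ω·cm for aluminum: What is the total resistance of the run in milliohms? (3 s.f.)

ρ = 2.51×10^-6 Ω·cm = 2.51×10^-8 Ω·m
Section 1: A_strand = π(1.3050e-03)² = 5.350e-06 m²; R₁ = ρL/(N·A_s) = (2.51×10^-8)(3.87)/(7×5.350e-06) = 0.002594 Ω
Section 2: A = π(d/2)² = π(3.3100e-03 m)² = 3.442e-05 m²
R₂ = (2.51×10^-8)(4.12)/(3.442e-05) = 0.003004 Ω
R = R₁ + R₂ = 5.60 mΩ

5.60 mΩ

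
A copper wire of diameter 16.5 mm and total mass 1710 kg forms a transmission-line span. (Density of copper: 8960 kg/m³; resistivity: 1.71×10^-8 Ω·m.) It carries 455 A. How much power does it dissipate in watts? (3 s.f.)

A = π(d/2)² = π(8.2500e-03 m)² = 2.1382e-04 m²
L = m/(density·A) = 1710/(8960×2.1382e-04) = 892.5 m
R = ρL/A = (1.71×10^-8)(892.5)/(2.1382e-04) = 0.07138 Ω
P = I²R = (455)² × 0.07138 = 14800 W

14800 W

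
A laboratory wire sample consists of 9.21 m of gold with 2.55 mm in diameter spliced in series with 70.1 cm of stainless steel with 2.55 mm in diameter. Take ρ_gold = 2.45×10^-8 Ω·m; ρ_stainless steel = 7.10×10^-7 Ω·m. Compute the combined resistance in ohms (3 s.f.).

0.142 Ω

Segment 1: A = π(d/2)² = π(1.2750e-03 m)² = 5.107e-06 m²
R₁ = ρL/A = (2.45×10^-8)(9.21)/(5.107e-06) = 0.04418 Ω
R₂ = (7.10×10^-7)(0.701)/(5.107e-06) = 0.09746 Ω
R = R₁ + R₂ = 0.142 Ω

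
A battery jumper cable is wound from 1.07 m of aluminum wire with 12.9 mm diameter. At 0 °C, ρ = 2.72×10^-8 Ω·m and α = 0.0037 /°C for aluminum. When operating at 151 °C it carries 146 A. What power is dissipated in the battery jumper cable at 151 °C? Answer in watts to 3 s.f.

7.40 W

A = π(d/2)² = π(6.4500e-03 m)² = 1.307e-04 m²
R₍0₎ = ρL/A = (2.72×10^-8)(1.07)/(1.307e-04) = 2.227×10^-4 Ω
R₍151₎ = R₍0₎(1 + αΔT) = 2.227×10^-4 × (1 + 0.0037×151) = 3.471×10^-4 Ω
P = I²R = (146)² × 3.471×10^-4 = 7.40 W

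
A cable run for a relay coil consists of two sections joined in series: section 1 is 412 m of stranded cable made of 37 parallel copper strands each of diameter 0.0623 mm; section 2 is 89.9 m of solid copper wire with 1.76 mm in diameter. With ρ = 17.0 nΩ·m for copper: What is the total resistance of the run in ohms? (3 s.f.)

62.7 Ω

ρ = 17.0 nΩ·m = 1.70×10^-8 Ω·m
Section 1: A_strand = π(3.1150e-05)² = 3.048e-09 m²; R₁ = ρL/(N·A_s) = (1.70×10^-8)(412)/(37×3.048e-09) = 62.1 Ω
Section 2: A = π(d/2)² = π(8.8000e-04 m)² = 2.433e-06 m²
R₂ = (1.70×10^-8)(89.9)/(2.433e-06) = 0.6282 Ω
R = R₁ + R₂ = 62.7 Ω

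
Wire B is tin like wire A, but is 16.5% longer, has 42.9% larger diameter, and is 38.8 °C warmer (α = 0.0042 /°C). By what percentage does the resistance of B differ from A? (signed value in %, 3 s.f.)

R ∝ ρL/d² with ρ ∝ (1+αΔT), so R_B/R_A = (1 + 16.5/100) × (1 + 42.9/100)⁻² × (1 + 0.0042×38.8)
= 1.165 × 0.4897 × 1.163 = 0.6635
(R_B − R_A)/R_A = 0.6635 − 1 = -33.7%

-33.7%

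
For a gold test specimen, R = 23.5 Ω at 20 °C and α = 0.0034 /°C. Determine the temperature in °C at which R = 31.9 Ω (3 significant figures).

R = R₀(1 + α(T − T₀)) ⇒ T = T₀ + (R/R₀ − 1)/α
T = 20 + (31.9/23.5 − 1)/0.0034 = 20 + (0.3574)/0.0034 = 125 °C

125 °C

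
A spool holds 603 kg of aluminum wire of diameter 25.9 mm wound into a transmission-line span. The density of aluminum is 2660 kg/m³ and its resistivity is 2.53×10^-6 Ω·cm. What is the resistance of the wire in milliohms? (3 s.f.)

ρ = 2.53×10^-6 Ω·cm = 2.53×10^-8 Ω·m
A = π(d/2)² = π(1.2950e-02 m)² = 5.2685e-04 m²
L = m/(density·A) = 603/(2660×5.2685e-04) = 430.3 m
R = ρL/A = (2.53×10^-8)(430.3)/(5.2685e-04) = 20.7 mΩ

20.7 mΩ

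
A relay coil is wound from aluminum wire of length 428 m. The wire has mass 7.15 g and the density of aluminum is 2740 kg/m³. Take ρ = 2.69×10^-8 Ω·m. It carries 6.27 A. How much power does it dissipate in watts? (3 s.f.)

74200 W

A = m/(density·L) = 0.00715/(2740×428) = 6.0969e-09 m²
R = ρL/A = (2.69×10^-8)(428)/(6.0969e-09) = 1888 Ω
P = I²R = (6.27)² × 1888 = 74200 W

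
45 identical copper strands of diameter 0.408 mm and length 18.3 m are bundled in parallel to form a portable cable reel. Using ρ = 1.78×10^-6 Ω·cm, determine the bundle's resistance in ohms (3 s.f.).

0.0554 Ω

ρ = 1.78×10^-6 Ω·cm = 1.78×10^-8 Ω·m
A_strand = π(2.0400e-04 m)² = 1.307e-07 m²
R_strand = ρL/A = (1.78×10^-8)(18.3)/(1.307e-07) = 2.491 Ω
R_total = R_strand/N = 2.491/45 = 0.0554 Ω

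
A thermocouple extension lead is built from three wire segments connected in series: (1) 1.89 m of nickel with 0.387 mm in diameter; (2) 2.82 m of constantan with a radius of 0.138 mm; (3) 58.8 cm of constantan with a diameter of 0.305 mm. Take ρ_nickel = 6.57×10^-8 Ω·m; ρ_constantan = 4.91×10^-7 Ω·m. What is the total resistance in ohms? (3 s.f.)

Seg 1: A = π(d/2)² = π(1.9350e-04 m)² = 1.176e-07 m²
R_1 = (6.57×10^-8)(1.89)/(1.176e-07) = 1.056 Ω
Seg 2: A = πr² = π(1.3800e-04 m)² = 5.983e-08 m²
R_2 = (4.91×10^-7)(2.82)/(5.983e-08) = 23.14 Ω
Seg 3: A = π(d/2)² = π(1.5250e-04 m)² = 7.306e-08 m²
R_3 = (4.91×10^-7)(0.588)/(7.306e-08) = 3.952 Ω
R_total = R_1 + R_2 + R_3 = 28.2 Ω

28.2 Ω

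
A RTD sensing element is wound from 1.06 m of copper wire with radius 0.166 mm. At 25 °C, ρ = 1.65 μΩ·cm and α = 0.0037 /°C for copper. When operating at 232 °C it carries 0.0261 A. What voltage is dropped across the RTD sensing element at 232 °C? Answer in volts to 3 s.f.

ρ = 1.65 μΩ·cm = 1.65×10^-8 Ω·m
A = πr² = π(1.6600e-04 m)² = 8.657e-08 m²
R₍25₎ = ρL/A = (1.65×10^-8)(1.06)/(8.657e-08) = 0.202 Ω
R₍232₎ = R₍25₎(1 + αΔT) = 0.202 × (1 + 0.0037×207) = 0.3568 Ω
V = IR = 0.0261 × 0.3568 = 0.00931 V

0.00931 V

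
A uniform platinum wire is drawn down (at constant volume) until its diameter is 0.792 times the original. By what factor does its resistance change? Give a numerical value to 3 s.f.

2.54

Volume constant ⇒ L' = L/r² with r = 0.792. R' = ρL'/A' = ρ(L/r²)/(πr²d₀²/4) = R/r⁴.
Factor = 2.54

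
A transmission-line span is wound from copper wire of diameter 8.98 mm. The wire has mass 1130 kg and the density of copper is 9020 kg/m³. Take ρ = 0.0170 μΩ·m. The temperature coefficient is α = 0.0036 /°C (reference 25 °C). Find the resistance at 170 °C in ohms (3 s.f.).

0.808 Ω

ρ = 0.0170 μΩ·m = 1.70×10^-8 Ω·m
A = π(d/2)² = π(4.4900e-03 m)² = 6.3335e-05 m²
L = m/(density·A) = 1130/(9020×6.3335e-05) = 1978 m
R = ρL/A = (1.70×10^-8)(1978)/(6.3335e-05) = 0.5309 Ω
R(170 °C) = 0.5309 × (1 + 0.0036×145) = 0.808 Ω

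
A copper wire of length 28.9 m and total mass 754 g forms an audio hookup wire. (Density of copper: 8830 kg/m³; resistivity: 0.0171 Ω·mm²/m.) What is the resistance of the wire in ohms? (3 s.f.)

0.167 Ω

ρ = 0.0171 Ω·mm²/m = 1.71×10^-8 Ω·m
A = m/(density·L) = 0.754/(8830×28.9) = 2.9547e-06 m²
R = ρL/A = (1.71×10^-8)(28.9)/(2.9547e-06) = 0.167 Ω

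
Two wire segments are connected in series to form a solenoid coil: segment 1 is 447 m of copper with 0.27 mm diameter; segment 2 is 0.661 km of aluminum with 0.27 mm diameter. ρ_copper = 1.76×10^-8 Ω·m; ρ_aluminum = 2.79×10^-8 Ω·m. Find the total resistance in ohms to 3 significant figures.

Segment 1: A = π(d/2)² = π(1.3500e-04 m)² = 5.726e-08 m²
R₁ = ρL/A = (1.76×10^-8)(447)/(5.726e-08) = 137.4 Ω
R₂ = (2.79×10^-8)(661)/(5.726e-08) = 322.1 Ω
R = R₁ + R₂ = 460 Ω

460 Ω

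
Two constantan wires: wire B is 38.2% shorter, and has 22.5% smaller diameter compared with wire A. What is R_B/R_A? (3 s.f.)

1.03

R ∝ L/d², so R_B/R_A = (1 − 38.2/100) × (1 − 22.5/100)⁻²
= 0.618 × 1.665 = 1.03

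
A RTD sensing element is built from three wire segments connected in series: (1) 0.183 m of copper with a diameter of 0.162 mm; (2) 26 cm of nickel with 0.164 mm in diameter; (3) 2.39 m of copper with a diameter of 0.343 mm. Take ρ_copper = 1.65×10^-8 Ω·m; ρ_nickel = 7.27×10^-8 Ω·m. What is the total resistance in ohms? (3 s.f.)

1.47 Ω

Seg 1: A = π(d/2)² = π(8.1000e-05 m)² = 2.061e-08 m²
R_1 = (1.65×10^-8)(0.183)/(2.061e-08) = 0.1465 Ω
Seg 2: A = π(d/2)² = π(8.2000e-05 m)² = 2.112e-08 m²
R_2 = (7.27×10^-8)(0.26)/(2.112e-08) = 0.8948 Ω
Seg 3: A = π(d/2)² = π(1.7150e-04 m)² = 9.240e-08 m²
R_3 = (1.65×10^-8)(2.39)/(9.240e-08) = 0.4268 Ω
R_total = R_1 + R_2 + R_3 = 1.47 Ω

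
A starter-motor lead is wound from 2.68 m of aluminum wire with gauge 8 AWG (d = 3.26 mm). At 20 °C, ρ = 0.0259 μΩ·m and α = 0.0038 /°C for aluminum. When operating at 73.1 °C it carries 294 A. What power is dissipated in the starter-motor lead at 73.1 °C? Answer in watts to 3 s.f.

864 W

ρ = 0.0259 μΩ·m = 2.59×10^-8 Ω·m
A = π(3.26/2 mm)² = π(1.6300e-03 m)² = 8.347e-06 m²
R₍20₎ = ρL/A = (2.59×10^-8)(2.68)/(8.347e-06) = 0.008316 Ω
R₍73.1₎ = R₍20₎(1 + αΔT) = 0.008316 × (1 + 0.0038×53.1) = 0.009994 Ω
P = I²R = (294)² × 0.009994 = 864 W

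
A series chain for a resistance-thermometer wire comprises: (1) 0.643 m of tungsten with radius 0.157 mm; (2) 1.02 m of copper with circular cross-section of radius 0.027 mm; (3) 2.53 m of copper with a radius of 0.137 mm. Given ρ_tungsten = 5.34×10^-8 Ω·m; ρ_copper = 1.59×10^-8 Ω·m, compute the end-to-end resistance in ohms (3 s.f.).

Seg 1: A = πr² = π(1.5700e-04 m)² = 7.744e-08 m²
R_1 = (5.34×10^-8)(0.643)/(7.744e-08) = 0.4434 Ω
Seg 2: A = πr² = π(2.7000e-05 m)² = 2.290e-09 m²
R_2 = (1.59×10^-8)(1.02)/(2.290e-09) = 7.081 Ω
Seg 3: A = πr² = π(1.3700e-04 m)² = 5.896e-08 m²
R_3 = (1.59×10^-8)(2.53)/(5.896e-08) = 0.6822 Ω
R_total = R_1 + R_2 + R_3 = 8.21 Ω

8.21 Ω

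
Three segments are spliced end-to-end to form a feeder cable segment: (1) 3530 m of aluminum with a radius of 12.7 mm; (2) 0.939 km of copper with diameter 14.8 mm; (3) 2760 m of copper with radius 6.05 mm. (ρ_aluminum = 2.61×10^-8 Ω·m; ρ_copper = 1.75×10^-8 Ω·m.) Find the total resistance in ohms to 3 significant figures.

Seg 1: A = πr² = π(1.2700e-02 m)² = 5.067e-04 m²
R_1 = (2.61×10^-8)(3530)/(5.067e-04) = 0.1818 Ω
Seg 2: A = π(d/2)² = π(7.4000e-03 m)² = 1.720e-04 m²
R_2 = (1.75×10^-8)(939)/(1.720e-04) = 0.09552 Ω
Seg 3: A = πr² = π(6.0500e-03 m)² = 1.150e-04 m²
R_3 = (1.75×10^-8)(2760)/(1.150e-04) = 0.42 Ω
R_total = R_1 + R_2 + R_3 = 0.697 Ω

0.697 Ω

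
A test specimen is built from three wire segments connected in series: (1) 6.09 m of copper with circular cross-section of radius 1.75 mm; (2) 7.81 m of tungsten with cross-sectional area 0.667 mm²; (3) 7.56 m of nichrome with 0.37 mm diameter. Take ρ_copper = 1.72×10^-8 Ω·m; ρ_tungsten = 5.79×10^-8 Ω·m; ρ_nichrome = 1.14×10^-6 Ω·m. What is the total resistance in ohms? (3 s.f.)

80.8 Ω

Seg 1: A = πr² = π(1.7500e-03 m)² = 9.621e-06 m²
R_1 = (1.72×10^-8)(6.09)/(9.621e-06) = 0.01089 Ω
Seg 2: A = 0.667 mm² = 6.670e-07 m²
R_2 = (5.79×10^-8)(7.81)/(6.670e-07) = 0.678 Ω
Seg 3: A = π(d/2)² = π(1.8500e-04 m)² = 1.075e-07 m²
R_3 = (1.14×10^-6)(7.56)/(1.075e-07) = 80.16 Ω
R_total = R_1 + R_2 + R_3 = 80.8 Ω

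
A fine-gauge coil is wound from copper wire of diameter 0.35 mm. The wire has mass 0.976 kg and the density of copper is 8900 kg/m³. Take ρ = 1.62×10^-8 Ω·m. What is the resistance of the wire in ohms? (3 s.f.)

A = π(d/2)² = π(1.7500e-04 m)² = 9.6211e-08 m²
L = m/(density·A) = 0.976/(8900×9.6211e-08) = 1140 m
R = ρL/A = (1.62×10^-8)(1140)/(9.6211e-08) = 192 Ω

192 Ω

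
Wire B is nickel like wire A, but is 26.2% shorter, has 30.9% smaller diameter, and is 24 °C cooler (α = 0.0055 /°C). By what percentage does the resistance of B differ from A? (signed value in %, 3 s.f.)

34.2%

R ∝ ρL/d² with ρ ∝ (1+αΔT), so R_B/R_A = (1 − 26.2/100) × (1 − 30.9/100)⁻² × (1 − 0.0055×24)
= 0.738 × 2.094 × 0.868 = 1.342
(R_B − R_A)/R_A = 1.342 − 1 = 34.2%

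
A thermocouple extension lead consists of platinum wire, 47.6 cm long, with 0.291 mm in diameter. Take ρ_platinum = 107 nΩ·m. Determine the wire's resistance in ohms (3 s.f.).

ρ = 107 nΩ·m = 1.07×10^-7 Ω·m
A = π(d/2)² = π(1.4550e-04 m)² = 6.651e-08 m²
R = ρL/A = (1.07×10^-7)(0.476 m)/(6.651e-08 m²) = 0.766 Ω

0.766 Ω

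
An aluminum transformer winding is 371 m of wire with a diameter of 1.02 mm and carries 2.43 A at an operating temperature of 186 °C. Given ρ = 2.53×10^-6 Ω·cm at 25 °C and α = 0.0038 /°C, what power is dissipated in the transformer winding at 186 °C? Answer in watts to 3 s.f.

109 W

ρ = 2.53×10^-6 Ω·cm = 2.53×10^-8 Ω·m
A = π(d/2)² = π(5.1000e-04 m)² = 8.171e-07 m²
R₍25₎ = ρL/A = (2.53×10^-8)(371)/(8.171e-07) = 11.49 Ω
R₍186₎ = R₍25₎(1 + αΔT) = 11.49 × (1 + 0.0038×161) = 18.51 Ω
P = I²R = (2.43)² × 18.51 = 109 W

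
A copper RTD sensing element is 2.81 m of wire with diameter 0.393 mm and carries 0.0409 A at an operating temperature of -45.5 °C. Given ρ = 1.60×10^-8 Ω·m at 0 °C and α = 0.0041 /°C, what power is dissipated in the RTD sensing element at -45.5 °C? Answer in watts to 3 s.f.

A = π(d/2)² = π(1.9650e-04 m)² = 1.213e-07 m²
R₍0₎ = ρL/A = (1.60×10^-8)(2.81)/(1.213e-07) = 0.3706 Ω
R₍-45.5₎ = R₍0₎(1 + αΔT) = 0.3706 × (1 + 0.0041×-45.5) = 0.3015 Ω
P = I²R = (0.0409)² × 0.3015 = 5.04×10^-4 W

5.04×10^-4 W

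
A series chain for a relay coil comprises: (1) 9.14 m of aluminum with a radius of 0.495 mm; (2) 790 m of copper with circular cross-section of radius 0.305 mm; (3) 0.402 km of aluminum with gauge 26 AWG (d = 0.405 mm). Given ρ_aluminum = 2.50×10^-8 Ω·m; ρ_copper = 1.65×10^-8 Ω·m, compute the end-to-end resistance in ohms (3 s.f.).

123 Ω

Seg 1: A = πr² = π(4.9500e-04 m)² = 7.698e-07 m²
R_1 = (2.50×10^-8)(9.14)/(7.698e-07) = 0.2968 Ω
Seg 2: A = πr² = π(3.0500e-04 m)² = 2.922e-07 m²
R_2 = (1.65×10^-8)(790)/(2.922e-07) = 44.6 Ω
Seg 3: A = π(0.405/2 mm)² = π(2.0250e-04 m)² = 1.288e-07 m²
R_3 = (2.50×10^-8)(402)/(1.288e-07) = 78.01 Ω
R_total = R_1 + R_2 + R_3 = 123 Ω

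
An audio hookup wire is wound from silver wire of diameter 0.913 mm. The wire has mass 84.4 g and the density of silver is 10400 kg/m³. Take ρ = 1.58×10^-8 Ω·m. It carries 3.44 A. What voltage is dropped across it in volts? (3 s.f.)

A = π(d/2)² = π(4.5650e-04 m)² = 6.5468e-07 m²
L = m/(density·A) = 0.0844/(10400×6.5468e-07) = 12.4 m
R = ρL/A = (1.58×10^-8)(12.4)/(6.5468e-07) = 0.2992 Ω
V = IR = 3.44 × 0.2992 = 1.03 V

1.03 V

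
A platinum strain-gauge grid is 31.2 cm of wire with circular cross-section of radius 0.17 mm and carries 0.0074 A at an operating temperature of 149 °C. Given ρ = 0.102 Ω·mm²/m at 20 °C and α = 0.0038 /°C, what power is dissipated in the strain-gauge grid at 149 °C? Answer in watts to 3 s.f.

ρ = 0.102 Ω·mm²/m = 1.02×10^-7 Ω·m
A = πr² = π(1.7000e-04 m)² = 9.079e-08 m²
R₍20₎ = ρL/A = (1.02×10^-7)(0.312)/(9.079e-08) = 0.3505 Ω
R₍149₎ = R₍20₎(1 + αΔT) = 0.3505 × (1 + 0.0038×129) = 0.5223 Ω
P = I²R = (0.0074)² × 0.5223 = 2.86×10^-5 W

2.86×10^-5 W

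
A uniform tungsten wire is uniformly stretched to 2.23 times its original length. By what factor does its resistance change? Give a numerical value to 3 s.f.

Volume constant ⇒ A' = A/k with k = 2.23. R' = ρ(kL)/(A/k) = k²R.
Factor = 4.97

4.97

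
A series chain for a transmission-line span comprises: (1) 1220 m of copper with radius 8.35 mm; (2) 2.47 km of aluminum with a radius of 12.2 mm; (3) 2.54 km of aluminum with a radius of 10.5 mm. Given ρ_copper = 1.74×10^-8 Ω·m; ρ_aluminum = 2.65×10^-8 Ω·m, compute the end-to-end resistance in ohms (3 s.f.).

Seg 1: A = πr² = π(8.3500e-03 m)² = 2.190e-04 m²
R_1 = (1.74×10^-8)(1220)/(2.190e-04) = 0.09691 Ω
Seg 2: A = πr² = π(1.2200e-02 m)² = 4.676e-04 m²
R_2 = (2.65×10^-8)(2470)/(4.676e-04) = 0.14 Ω
Seg 3: A = πr² = π(1.0500e-02 m)² = 3.464e-04 m²
R_3 = (2.65×10^-8)(2540)/(3.464e-04) = 0.1943 Ω
R_total = R_1 + R_2 + R_3 = 0.431 Ω

0.431 Ω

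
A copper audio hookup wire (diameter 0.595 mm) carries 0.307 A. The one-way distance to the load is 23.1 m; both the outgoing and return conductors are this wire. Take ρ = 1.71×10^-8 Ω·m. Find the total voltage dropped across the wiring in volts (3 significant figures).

A = π(d/2)² = π(2.9750e-04 m)² = 2.781e-07 m²
Total conductor length (both ways) L = 2 × 23.1 = 46.2 m
R = ρL/A = (1.71×10^-8)(46.2)/(2.781e-07) = 2.841 Ω
V = IR = 0.307 × 2.841 = 0.872 V

0.872 V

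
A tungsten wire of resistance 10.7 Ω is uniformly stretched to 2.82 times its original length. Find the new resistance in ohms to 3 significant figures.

85.1 Ω

Volume constant ⇒ A' = A/k with k = 2.82. R' = ρ(kL)/(A/k) = k²R.
R' = 7.952 × 10.7 = 85.1 Ω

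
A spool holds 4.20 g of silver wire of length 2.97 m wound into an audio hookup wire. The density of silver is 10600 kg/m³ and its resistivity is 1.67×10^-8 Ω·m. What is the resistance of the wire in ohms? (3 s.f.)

A = m/(density·L) = 0.0042/(10600×2.97) = 1.3341e-07 m²
R = ρL/A = (1.67×10^-8)(2.97)/(1.3341e-07) = 0.372 Ω

0.372 Ω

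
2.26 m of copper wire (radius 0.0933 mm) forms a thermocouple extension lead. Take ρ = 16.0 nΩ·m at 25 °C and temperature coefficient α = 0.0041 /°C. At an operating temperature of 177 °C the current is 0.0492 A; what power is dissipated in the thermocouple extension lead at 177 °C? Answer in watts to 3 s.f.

0.00520 W

ρ = 16.0 nΩ·m = 1.60×10^-8 Ω·m
A = πr² = π(9.3300e-05 m)² = 2.735e-08 m²
R₍25₎ = ρL/A = (1.60×10^-8)(2.26)/(2.735e-08) = 1.322 Ω
R₍177₎ = R₍25₎(1 + αΔT) = 1.322 × (1 + 0.0041×152) = 2.146 Ω
P = I²R = (0.0492)² × 2.146 = 0.00520 W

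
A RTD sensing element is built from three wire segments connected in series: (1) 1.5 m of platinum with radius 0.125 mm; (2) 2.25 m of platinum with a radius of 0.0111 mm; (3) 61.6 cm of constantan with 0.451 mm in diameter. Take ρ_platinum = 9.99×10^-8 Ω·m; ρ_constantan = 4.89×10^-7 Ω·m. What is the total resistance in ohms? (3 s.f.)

Seg 1: A = πr² = π(1.2500e-04 m)² = 4.909e-08 m²
R_1 = (9.99×10^-8)(1.5)/(4.909e-08) = 3.053 Ω
Seg 2: A = πr² = π(1.1100e-05 m)² = 3.871e-10 m²
R_2 = (9.99×10^-8)(2.25)/(3.871e-10) = 580.7 Ω
Seg 3: A = π(d/2)² = π(2.2550e-04 m)² = 1.598e-07 m²
R_3 = (4.89×10^-7)(0.616)/(1.598e-07) = 1.886 Ω
R_total = R_1 + R_2 + R_3 = 586 Ω

586 Ω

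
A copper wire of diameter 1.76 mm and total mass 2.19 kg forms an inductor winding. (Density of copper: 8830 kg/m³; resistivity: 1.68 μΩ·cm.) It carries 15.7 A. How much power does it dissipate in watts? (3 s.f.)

174 W

ρ = 1.68 μΩ·cm = 1.68×10^-8 Ω·m
A = π(d/2)² = π(8.8000e-04 m)² = 2.4328e-06 m²
L = m/(density·A) = 2.19/(8830×2.4328e-06) = 101.9 m
R = ρL/A = (1.68×10^-8)(101.9)/(2.4328e-06) = 0.704 Ω
P = I²R = (15.7)² × 0.704 = 174 W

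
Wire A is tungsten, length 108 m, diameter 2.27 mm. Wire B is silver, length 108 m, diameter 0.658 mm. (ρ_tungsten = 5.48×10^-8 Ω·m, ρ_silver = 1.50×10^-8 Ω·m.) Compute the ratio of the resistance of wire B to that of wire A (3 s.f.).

3.26

R ∝ ρL/d², so R_B/R_A = (ρ_B/ρ_A) × (d_A/d_B)²
= (1.50×10^-8/5.48×10^-8) × (2.27/0.658)² = 3.26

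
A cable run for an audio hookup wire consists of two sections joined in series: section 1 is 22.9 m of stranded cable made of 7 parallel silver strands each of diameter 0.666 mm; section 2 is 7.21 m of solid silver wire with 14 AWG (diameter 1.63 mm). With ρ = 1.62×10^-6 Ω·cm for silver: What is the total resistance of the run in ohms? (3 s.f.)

ρ = 1.62×10^-6 Ω·cm = 1.62×10^-8 Ω·m
Section 1: A_strand = π(3.3300e-04)² = 3.484e-07 m²; R₁ = ρL/(N·A_s) = (1.62×10^-8)(22.9)/(7×3.484e-07) = 0.1521 Ω
Section 2: A = π(1.63/2 mm)² = π(8.1500e-04 m)² = 2.087e-06 m²
R₂ = (1.62×10^-8)(7.21)/(2.087e-06) = 0.05597 Ω
R = R₁ + R₂ = 0.208 Ω

0.208 Ω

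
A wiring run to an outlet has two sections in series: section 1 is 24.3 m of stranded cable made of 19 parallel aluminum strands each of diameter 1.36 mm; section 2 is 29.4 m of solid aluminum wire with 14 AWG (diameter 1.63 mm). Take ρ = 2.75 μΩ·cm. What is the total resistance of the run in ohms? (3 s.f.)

ρ = 2.75 μΩ·cm = 2.75×10^-8 Ω·m
Section 1: A_strand = π(6.8000e-04)² = 1.453e-06 m²; R₁ = ρL/(N·A_s) = (2.75×10^-8)(24.3)/(19×1.453e-06) = 0.02421 Ω
Section 2: A = π(1.63/2 mm)² = π(8.1500e-04 m)² = 2.087e-06 m²
R₂ = (2.75×10^-8)(29.4)/(2.087e-06) = 0.3874 Ω
R = R₁ + R₂ = 0.412 Ω

0.412 Ω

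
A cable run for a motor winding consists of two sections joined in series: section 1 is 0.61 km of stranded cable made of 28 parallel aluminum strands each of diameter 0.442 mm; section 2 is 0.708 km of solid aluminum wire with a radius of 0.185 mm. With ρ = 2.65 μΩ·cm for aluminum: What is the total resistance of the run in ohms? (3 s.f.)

ρ = 2.65 μΩ·cm = 2.65×10^-8 Ω·m
Section 1: A_strand = π(2.2100e-04)² = 1.534e-07 m²; R₁ = ρL/(N·A_s) = (2.65×10^-8)(610)/(28×1.534e-07) = 3.763 Ω
Section 2: A = πr² = π(1.8500e-04 m)² = 1.075e-07 m²
R₂ = (2.65×10^-8)(708)/(1.075e-07) = 174.5 Ω
R = R₁ + R₂ = 178 Ω

178 Ω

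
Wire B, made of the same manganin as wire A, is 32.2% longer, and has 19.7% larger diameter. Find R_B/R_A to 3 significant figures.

0.923

R ∝ L/d², so R_B/R_A = (1 + 32.2/100) × (1 + 19.7/100)⁻²
= 1.322 × 0.6979 = 0.923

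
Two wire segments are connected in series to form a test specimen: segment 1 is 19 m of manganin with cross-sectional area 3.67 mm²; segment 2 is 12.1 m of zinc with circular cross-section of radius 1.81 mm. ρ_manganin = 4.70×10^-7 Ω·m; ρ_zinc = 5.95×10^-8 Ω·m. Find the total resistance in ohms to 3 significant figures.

Segment 1: A = 3.67 mm² = 3.670e-06 m²
R₁ = ρL/A = (4.70×10^-7)(19)/(3.670e-06) = 2.433 Ω
Segment 2: A = πr² = π(1.8100e-03 m)² = 1.029e-05 m²
R₂ = (5.95×10^-8)(12.1)/(1.029e-05) = 0.06995 Ω
R = R₁ + R₂ = 2.50 Ω

2.50 Ω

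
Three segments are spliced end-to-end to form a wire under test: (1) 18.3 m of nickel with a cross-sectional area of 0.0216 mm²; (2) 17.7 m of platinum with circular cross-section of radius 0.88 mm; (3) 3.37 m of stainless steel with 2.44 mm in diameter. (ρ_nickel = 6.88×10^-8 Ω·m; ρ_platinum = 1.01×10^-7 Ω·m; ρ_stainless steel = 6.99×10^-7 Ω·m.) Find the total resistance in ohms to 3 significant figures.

Seg 1: A = 0.0216 mm² = 2.160e-08 m²
R_1 = (6.88×10^-8)(18.3)/(2.160e-08) = 58.29 Ω
Seg 2: A = πr² = π(8.8000e-04 m)² = 2.433e-06 m²
R_2 = (1.01×10^-7)(17.7)/(2.433e-06) = 0.7348 Ω
Seg 3: A = π(d/2)² = π(1.2200e-03 m)² = 4.676e-06 m²
R_3 = (6.99×10^-7)(3.37)/(4.676e-06) = 0.5038 Ω
R_total = R_1 + R_2 + R_3 = 59.5 Ω

59.5 Ω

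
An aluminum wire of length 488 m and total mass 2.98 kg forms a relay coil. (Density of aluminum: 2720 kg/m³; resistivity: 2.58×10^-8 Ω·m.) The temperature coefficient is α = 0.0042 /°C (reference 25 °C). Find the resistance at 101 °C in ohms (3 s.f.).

A = m/(density·L) = 2.98/(2720×488) = 2.2451e-06 m²
R = ρL/A = (2.58×10^-8)(488)/(2.2451e-06) = 5.608 Ω
R(101 °C) = 5.608 × (1 + 0.0042×76) = 7.40 Ω

7.40 Ω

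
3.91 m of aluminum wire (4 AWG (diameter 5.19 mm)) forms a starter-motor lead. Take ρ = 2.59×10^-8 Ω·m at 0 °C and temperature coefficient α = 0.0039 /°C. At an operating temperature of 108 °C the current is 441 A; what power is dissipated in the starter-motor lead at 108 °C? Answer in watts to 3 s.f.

1320 W

A = π(5.19/2 mm)² = π(2.5950e-03 m)² = 2.116e-05 m²
R₍0₎ = ρL/A = (2.59×10^-8)(3.91)/(2.116e-05) = 0.004787 Ω
R₍108₎ = R₍0₎(1 + αΔT) = 0.004787 × (1 + 0.0039×108) = 0.006803 Ω
P = I²R = (441)² × 0.006803 = 1320 W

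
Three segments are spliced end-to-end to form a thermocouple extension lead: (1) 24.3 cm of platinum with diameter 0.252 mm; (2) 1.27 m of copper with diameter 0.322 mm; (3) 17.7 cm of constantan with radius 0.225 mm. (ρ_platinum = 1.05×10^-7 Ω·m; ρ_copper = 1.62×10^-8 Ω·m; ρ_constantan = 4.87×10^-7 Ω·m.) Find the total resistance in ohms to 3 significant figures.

Seg 1: A = π(d/2)² = π(1.2600e-04 m)² = 4.988e-08 m²
R_1 = (1.05×10^-7)(0.243)/(4.988e-08) = 0.5116 Ω
Seg 2: A = π(d/2)² = π(1.6100e-04 m)² = 8.143e-08 m²
R_2 = (1.62×10^-8)(1.27)/(8.143e-08) = 0.2526 Ω
Seg 3: A = πr² = π(2.2500e-04 m)² = 1.590e-07 m²
R_3 = (4.87×10^-7)(0.177)/(1.590e-07) = 0.542 Ω
R_total = R_1 + R_2 + R_3 = 1.31 Ω

1.31 Ω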